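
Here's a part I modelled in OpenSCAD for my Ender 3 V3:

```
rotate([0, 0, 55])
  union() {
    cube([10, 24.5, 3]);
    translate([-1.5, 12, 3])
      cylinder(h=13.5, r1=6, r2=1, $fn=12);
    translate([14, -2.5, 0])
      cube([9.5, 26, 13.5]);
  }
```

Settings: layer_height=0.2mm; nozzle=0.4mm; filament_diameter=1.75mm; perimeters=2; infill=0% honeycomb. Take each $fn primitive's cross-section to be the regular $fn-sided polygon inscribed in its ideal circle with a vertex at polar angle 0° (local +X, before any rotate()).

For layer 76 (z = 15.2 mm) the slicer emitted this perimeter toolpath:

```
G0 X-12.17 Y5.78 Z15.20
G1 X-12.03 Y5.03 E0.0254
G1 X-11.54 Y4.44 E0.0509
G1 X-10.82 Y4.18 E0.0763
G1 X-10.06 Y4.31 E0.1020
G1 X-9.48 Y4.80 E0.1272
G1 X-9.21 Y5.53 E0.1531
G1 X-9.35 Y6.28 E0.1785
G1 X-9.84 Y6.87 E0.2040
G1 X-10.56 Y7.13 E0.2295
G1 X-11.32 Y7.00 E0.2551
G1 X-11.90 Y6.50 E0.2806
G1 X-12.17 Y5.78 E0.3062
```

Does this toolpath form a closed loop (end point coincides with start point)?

Start point (G0): (-12.17, 5.78). End point (last G1): the path returns to the start — closed.

yes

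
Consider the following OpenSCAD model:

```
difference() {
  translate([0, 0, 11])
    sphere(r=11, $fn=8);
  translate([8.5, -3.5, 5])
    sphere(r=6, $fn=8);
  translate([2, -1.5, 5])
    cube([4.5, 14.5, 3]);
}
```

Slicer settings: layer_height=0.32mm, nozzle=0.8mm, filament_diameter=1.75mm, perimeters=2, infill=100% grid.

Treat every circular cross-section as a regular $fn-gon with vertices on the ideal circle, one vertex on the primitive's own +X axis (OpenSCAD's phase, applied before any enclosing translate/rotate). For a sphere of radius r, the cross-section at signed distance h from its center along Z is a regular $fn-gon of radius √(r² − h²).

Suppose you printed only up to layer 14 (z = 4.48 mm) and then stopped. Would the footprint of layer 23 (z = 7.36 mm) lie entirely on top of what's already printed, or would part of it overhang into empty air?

Compare the two slices. At z = 4.48: the r=11 sphere slices to a regular 8-gon of circumradius 8.859 (√(r²−h²) with h=6.52 from center) (area = (8/2)·8.859²·sin(360°/8) = 222.00 mm²); the r=6 sphere at (8.5, -3.5) slices to a regular 8-gon of circumradius 5.977 (√(r²−h²) with h=0.52 from center) (area = (8/2)·5.977²·sin(360°/8) = 101.06 mm²); the cube at (2, -1.5) is not intersected at this z (z outside [5, 8]); Taking the first minus the rest: starting from the r=11 sphere (222.00 mm²), the r=6 sphere at (8.5, -3.5) partially overlaps it — only the 35.22 mm² overlap (of its 101.06 mm²) is removed, clipping the outline — area = 186.78 mm². At z = 7.36: the r=11 sphere slices to a regular 8-gon of circumradius 10.380 (√(r²−h²) with h=3.64 from center) (area = (8/2)·10.380²·sin(360°/8) = 304.76 mm²); the sphere at (8.5, -3.5): section is a regular 8-gon, circumradius = √(r²−h²) = √(6²−2.36²) = 5.516 (area = (8/2)·5.516²·sin(360°/8) = 86.07 mm²); the cube at (2, -1.5) (footprint 4.5×14.5) is included at this height (area 65.25 mm²); Subtracting the remaining from the first: starting from the r=11 sphere (304.76 mm²), the r=6 sphere at (8.5, -3.5) partially overlaps it — only the 45.83 mm² overlap (of its 86.07 mm²) is removed, clipping the outline; the 4.5×14.5 cube at (2, -1.5) partially overlaps it — only the 40.43 mm² overlap (of its 65.25 mm²) is removed, clipping the outline — area = 218.51 mm². Checking containment: at z = 7.36 the cross-section extends beyond the z = 4.48 cross-section by about 63.35 mm².

part overhangs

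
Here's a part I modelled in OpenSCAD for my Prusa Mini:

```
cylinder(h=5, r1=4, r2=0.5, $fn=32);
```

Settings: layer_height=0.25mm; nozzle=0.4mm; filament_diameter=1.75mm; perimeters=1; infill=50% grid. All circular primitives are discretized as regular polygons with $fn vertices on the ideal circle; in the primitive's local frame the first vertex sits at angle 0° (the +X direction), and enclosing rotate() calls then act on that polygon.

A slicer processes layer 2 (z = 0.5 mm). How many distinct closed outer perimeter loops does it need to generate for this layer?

At z = 0.5 mm: the cone: at t=0.100 of its height the radius interpolates to r₁+(r₂−r₁)t = 3.650, giving a regular 32-gon of that circumradius. The result has 1 disconnected region.

1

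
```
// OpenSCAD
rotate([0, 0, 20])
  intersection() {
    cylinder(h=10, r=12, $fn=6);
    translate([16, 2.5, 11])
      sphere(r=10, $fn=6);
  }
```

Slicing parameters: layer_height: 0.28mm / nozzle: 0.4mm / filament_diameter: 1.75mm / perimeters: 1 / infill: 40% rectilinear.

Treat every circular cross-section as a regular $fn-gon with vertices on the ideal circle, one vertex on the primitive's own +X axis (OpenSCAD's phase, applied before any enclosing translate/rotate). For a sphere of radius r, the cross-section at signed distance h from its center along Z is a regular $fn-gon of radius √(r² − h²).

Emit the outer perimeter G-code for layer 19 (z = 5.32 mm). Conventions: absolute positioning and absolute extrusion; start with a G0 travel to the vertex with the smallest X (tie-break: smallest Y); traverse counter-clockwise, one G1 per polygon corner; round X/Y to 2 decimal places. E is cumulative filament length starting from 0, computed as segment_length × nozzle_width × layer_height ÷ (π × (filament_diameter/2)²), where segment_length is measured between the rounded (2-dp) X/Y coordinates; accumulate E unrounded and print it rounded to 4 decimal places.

G0 X6.45 Y5.01 Z5.32
G1 X10.79 Y1.36 E0.2641
G1 X11.28 Y4.10 E0.3937
G1 X6.93 Y7.75 E0.6581
G1 X6.45 Y5.01 E0.7876

At z = 5.32 mm: the cylinder: section is a regular 6-gon, circumradius r=12; the r=10 sphere at (16, 2.5) slices to a regular 6-gon of circumradius 8.230 (√(r²−h²) with h=5.68 from center); Keeping only the common overlap: the r=10 sphere at (16, 2.5) partially overlaps the r=12 cylinder; clipping to the common part keeps 13.69 mm² — 1 connected region; (whole slice rotated 20° about Z — lengths, areas and connectivity unchanged). The outline is a single polygon with 4 vertices. Extrusion per mm of travel: 0.4 × 0.28 / (π × 0.875²) = 0.046564. Accumulating E over each segment gives final E = 0.7876.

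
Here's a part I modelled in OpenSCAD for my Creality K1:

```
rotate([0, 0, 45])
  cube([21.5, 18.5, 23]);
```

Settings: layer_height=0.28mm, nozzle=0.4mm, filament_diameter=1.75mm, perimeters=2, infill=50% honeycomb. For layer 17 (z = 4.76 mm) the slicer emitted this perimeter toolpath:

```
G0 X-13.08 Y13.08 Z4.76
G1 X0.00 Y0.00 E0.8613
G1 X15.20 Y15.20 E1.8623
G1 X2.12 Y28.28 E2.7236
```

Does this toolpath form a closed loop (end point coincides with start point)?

Start point (G0): (-13.08, 13.08). End point (last G1): the path does not return to the start — open.

no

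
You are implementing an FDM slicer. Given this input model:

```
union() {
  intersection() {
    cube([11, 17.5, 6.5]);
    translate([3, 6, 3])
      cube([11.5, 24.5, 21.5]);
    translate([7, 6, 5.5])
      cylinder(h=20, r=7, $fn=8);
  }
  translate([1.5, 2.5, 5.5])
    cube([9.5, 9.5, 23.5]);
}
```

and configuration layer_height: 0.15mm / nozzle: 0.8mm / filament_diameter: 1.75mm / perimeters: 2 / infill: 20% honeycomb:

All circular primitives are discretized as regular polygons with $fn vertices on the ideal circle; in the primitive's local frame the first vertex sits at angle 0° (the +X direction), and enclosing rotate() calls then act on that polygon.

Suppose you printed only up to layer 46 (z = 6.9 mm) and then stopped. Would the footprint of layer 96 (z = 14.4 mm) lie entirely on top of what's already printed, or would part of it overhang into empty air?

entirely on top

Compare the two slices. At z = 6.9: the cube is absent (z outside [0, 6.5]); the cube at (3, 6) is present — its section is the full 11.5×24.5 rectangle (area 281.75 mm²); the r=7 cylinder at (7, 6) gives a regular 8-gon of circumradius 7 (constant along its height) (area = (8/2)·7.000²·sin(360°/8) = 138.59 mm²); Taking the intersection: at least one operand is absent at this height, so nothing remains; the 9.5×9.5 cube at (1.5, 2.5) contributes its full rectangle (area 90.25 mm²); Combining (union): only the 9.5×9.5 cube at (1.5, 2.5) is present, so the union is just that shape — area = 90.25 mm². At z = 14.4: the cube is not intersected at this z (z outside [0, 6.5]); the cube at (3, 6) (footprint 11.5×24.5) is included at this height (area 281.75 mm²); the r=7 cylinder at (7, 6) gives a regular 8-gon of circumradius 7 (constant along its height) (area = (8/2)·7.000²·sin(360°/8) = 138.59 mm²); Keeping only the common overlap: at least one operand is absent at this height, so nothing remains; the 9.5×9.5 cube at (1.5, 2.5) contributes its full rectangle (area 90.25 mm²); Taking the union: only the 9.5×9.5 cube at (1.5, 2.5) is present, so the union is just that shape — area = 90.25 mm². Checking containment: the cross-section at z = 14.4 is a subset of the cross-section at z = 6.9.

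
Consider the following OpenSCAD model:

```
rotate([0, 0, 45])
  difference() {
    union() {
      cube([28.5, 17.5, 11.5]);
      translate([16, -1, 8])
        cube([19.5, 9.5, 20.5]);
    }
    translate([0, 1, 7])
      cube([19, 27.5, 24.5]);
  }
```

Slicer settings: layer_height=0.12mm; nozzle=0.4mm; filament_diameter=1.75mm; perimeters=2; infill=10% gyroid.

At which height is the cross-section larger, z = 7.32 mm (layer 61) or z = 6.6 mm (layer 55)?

layer 55 (z = 6.6 mm)

Layer 61 (z = 7.32): the cube is present — its section is the full 28.5×17.5 rectangle (area 498.75 mm²); the cube at (16, -1) does not reach this height (z outside [8, 28.5]); Taking the union: only the 28.5×17.5 cube is present, so the union is just that shape — area = 498.75 mm²; the cube at (0, 1) (footprint 19×27.5) is included at this height (area 522.50 mm²); Subtracting the remaining from the first: starting from that combined region (498.75 mm²), the 19×27.5 cube at (0, 1) partially overlaps it — only the 313.50 mm² overlap (of its 522.50 mm²) is removed, clipping the outline — area = 185.25 mm²; (whole slice rotated 45° about Z — lengths, areas and connectivity unchanged). So its area = 185.25 mm². Layer 55 (z = 6.6): the 28.5×17.5 cube contributes its full rectangle (area 498.75 mm²); the cube at (16, -1) is not intersected at this z (z outside [8, 28.5]); Taking the union: only the 28.5×17.5 cube is present, so the union is just that shape — area = 498.75 mm²; the cube at (0, 1) is not intersected at this z (z outside [7, 31.5]); Subtracting the remaining from the first: none of the subtracted shapes is present at this height, so the result so far is unchanged — area = 498.75 mm²; (whole slice rotated 45° about Z — lengths, areas and connectivity unchanged). So its area = 498.75 mm². Layer 55 is larger (498.75 vs 185.25 mm²).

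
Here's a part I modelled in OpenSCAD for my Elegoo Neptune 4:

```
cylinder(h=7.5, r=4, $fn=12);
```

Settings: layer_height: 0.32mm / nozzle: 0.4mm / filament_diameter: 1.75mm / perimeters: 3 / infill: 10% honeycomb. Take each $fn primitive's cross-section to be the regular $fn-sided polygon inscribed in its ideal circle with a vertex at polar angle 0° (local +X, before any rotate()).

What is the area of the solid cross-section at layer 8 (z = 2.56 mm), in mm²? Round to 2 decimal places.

At z = 2.56 mm: the r=4 cylinder contributes a regular 12-gon of circumradius 4 (area = (12/2)·4.000²·sin(360°/12) = 48.00 mm²). Overall, the cross-section is a single solid region. Net area = 48.00 mm².

48.00 mm²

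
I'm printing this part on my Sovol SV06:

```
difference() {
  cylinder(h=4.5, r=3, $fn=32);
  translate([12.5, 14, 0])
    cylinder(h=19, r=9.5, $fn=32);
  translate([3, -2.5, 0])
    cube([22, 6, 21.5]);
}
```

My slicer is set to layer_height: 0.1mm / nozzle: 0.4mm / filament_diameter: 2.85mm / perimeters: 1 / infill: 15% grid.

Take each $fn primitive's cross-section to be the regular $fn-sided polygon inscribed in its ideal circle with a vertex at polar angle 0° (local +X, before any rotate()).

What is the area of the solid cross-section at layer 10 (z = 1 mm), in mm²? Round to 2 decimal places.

At z = 1 mm: the cylinder: section is a regular 32-gon, circumradius r=3 (area = (32/2)·3.000²·sin(360°/32) = 28.09 mm²); the r=9.5 cylinder at (12.5, 14) gives a regular 32-gon of circumradius 9.5 (constant along its height) (area = (32/2)·9.500²·sin(360°/32) = 281.71 mm²); the cube at (3, -2.5) is present — its section is the full 22×6 rectangle (area 132.00 mm²); After the difference (first − rest): starting from the r=3 cylinder (28.09 mm²), the r=9.5 cylinder at (12.5, 14) misses the remaining region (no effect); the 22×6 cube at (3, -2.5) misses the remaining region (no effect) — area = 28.09 mm². Overall, the cross-section is a single solid region. Net area = 28.09 mm².

28.09 mm²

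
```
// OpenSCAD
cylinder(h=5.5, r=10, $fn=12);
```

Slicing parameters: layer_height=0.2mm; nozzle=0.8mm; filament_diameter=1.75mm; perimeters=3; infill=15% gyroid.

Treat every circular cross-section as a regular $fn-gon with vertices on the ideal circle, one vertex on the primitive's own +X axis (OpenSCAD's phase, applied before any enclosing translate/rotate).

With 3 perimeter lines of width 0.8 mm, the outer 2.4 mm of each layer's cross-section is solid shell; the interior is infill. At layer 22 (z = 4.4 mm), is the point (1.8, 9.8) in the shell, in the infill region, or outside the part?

outside

At z = 4.4 mm: the r=10 cylinder contributes a regular 12-gon of circumradius 10. Overall, the cross-section is a single solid region. The nearest boundary edge runs (5.00, 8.66)→(0.00, 10.00); distance from the point to it = 0.27 mm. The point is not inside any of the regions above, so it lies outside the cross-section (0.27 mm from the nearest boundary).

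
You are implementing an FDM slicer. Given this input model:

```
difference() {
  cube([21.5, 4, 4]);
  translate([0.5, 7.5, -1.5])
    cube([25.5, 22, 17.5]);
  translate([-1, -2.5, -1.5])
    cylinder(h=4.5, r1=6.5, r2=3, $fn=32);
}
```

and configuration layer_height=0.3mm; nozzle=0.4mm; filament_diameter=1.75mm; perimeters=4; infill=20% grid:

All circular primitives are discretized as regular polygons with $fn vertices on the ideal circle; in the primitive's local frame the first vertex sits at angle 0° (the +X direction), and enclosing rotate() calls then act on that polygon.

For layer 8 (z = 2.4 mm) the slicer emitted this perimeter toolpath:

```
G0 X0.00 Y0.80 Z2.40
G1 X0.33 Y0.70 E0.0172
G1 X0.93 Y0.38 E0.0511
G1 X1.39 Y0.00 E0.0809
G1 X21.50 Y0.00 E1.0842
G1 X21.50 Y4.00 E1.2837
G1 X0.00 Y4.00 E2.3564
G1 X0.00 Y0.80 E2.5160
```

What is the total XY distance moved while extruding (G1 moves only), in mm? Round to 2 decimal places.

Sum the Euclidean lengths of each G1 segment: total = 50.43 mm.

50.43 mm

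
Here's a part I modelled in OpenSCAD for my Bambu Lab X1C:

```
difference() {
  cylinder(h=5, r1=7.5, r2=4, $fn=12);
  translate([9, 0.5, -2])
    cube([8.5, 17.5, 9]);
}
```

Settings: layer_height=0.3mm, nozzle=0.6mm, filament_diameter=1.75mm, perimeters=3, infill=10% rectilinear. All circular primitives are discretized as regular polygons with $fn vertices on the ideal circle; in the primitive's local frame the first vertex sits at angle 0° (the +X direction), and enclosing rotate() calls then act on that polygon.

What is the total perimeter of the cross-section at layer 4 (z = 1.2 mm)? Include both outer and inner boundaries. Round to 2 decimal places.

At z = 1.2 mm: the cone contributes a regular 12-gon of circumradius 6.660 (interpolated between r1=7.5 and r2=4 at t=0.240) (perimeter = 2·12·6.660·sin(180°/12) = 41.37 mm); the cube at (9, 0.5) is present — its section is the full 8.5×17.5 rectangle (perimeter 52.00 mm); After the difference (first − rest): starting from the cone, the 8.5×17.5 cube at (9, 0.5) misses the remaining region (no effect) — boundary = 41.37 mm. Overall, the cross-section is a single solid region. Total boundary length (outer) = 41.37 mm.

41.37 mm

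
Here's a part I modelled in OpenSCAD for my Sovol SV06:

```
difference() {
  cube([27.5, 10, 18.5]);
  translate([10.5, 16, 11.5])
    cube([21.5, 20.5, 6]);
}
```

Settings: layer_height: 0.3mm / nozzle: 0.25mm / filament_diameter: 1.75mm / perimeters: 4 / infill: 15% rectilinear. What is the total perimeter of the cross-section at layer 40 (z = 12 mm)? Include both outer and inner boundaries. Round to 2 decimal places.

At z = 12 mm: the 27.5×10 cube contributes its full rectangle (perimeter 75.00 mm); the 21.5×20.5 cube at (10.5, 16) contributes its full rectangle (perimeter 84.00 mm); Subtracting the remaining from the first: starting from the 27.5×10 cube, the 21.5×20.5 cube at (10.5, 16) misses the remaining region (no effect) — boundary = 75.00 mm. Overall, the cross-section is a single solid region. Total boundary length (outer) = 75.00 mm.

75.00 mm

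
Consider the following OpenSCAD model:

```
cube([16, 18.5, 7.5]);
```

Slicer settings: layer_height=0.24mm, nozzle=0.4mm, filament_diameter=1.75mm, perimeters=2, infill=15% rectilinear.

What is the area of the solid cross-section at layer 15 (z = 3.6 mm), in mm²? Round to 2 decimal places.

296.00 mm²

At z = 3.6 mm: the 16×18.5 cube contributes its full rectangle (area 296.00 mm²). Overall, the cross-section is a single solid region. Net area = 296.00 mm².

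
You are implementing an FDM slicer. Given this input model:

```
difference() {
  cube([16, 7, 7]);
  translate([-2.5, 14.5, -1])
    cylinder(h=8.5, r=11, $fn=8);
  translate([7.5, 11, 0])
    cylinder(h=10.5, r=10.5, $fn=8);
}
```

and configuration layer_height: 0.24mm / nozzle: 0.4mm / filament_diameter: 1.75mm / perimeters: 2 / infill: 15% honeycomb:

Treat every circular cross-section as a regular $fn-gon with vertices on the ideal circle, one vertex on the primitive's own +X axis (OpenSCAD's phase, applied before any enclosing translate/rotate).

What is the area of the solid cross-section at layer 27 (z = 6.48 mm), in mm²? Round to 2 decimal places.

At z = 6.48 mm: the cube is present — its section is the full 16×7 rectangle (area 112.00 mm²); the r=11 cylinder at (-2.5, 14.5) contributes a regular 8-gon of circumradius 11 (area = (8/2)·11.000²·sin(360°/8) = 342.24 mm²); the r=10.5 cylinder at (7.5, 11) gives a regular 8-gon of circumradius 10.5 (constant along its height) (area = (8/2)·10.500²·sin(360°/8) = 311.83 mm²); After the difference (first − rest): starting from the 16×7 cube (112.00 mm²), the r=11 cylinder at (-2.5, 14.5) partially overlaps it — only the 7.25 mm² overlap (of its 342.24 mm²) is removed, clipping the outline; the r=10.5 cylinder at (7.5, 11) partially overlaps it — only the 68.97 mm² overlap (of its 311.83 mm²) is removed, clipping the outline — area = 35.78 mm². Overall, the cross-section is a single solid region. Net area = 35.78 mm².

35.78 mm²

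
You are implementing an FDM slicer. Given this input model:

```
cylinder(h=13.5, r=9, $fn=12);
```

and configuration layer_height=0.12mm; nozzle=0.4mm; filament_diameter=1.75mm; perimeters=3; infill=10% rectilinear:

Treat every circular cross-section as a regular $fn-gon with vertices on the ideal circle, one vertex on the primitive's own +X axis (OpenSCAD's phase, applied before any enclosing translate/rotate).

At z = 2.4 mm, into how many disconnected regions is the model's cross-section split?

At z = 2.4 mm: the cylinder: section is a regular 12-gon, circumradius r=9. The result has 1 disconnected region.

1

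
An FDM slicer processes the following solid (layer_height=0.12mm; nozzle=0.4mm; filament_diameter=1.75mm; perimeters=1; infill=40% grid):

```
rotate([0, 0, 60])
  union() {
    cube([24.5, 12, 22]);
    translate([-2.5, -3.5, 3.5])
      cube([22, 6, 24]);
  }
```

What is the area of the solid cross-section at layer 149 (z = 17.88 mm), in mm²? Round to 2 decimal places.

At z = 17.88 mm: the 24.5×12 cube contributes its full rectangle (area 294.00 mm²); the cube at (-2.5, -3.5) is present — its section is the full 22×6 rectangle (area 132.00 mm²); Taking the union: the regions partially overlap — summed areas 426.00 mm² minus the doubly-counted overlap 48.75 mm² gives 377.25 mm² — area = 377.25 mm²; (rotated 60° about Z; rotation is an isometry so areas/perimeters/island counts are preserved). Overall, the cross-section is a single solid region. Net area = 377.25 mm².

377.25 mm²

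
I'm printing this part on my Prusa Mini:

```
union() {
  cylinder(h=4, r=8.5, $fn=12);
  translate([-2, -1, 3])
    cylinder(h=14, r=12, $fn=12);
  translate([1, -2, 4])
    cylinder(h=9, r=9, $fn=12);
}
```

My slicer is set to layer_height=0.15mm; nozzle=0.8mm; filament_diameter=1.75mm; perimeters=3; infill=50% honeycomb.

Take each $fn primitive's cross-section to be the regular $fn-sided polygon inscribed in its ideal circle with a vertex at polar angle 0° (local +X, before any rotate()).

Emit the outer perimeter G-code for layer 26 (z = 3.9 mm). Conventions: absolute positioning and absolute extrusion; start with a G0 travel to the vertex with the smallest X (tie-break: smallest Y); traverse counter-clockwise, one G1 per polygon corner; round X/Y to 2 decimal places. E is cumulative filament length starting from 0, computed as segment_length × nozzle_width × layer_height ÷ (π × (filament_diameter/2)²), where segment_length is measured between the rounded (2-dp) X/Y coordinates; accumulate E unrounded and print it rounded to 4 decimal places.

At z = 3.9 mm: the r=8.5 cylinder contributes a regular 12-gon of circumradius 8.5; the r=12 cylinder at (-2, -1) gives a regular 12-gon of circumradius 12 (constant along its height); the cylinder at (1, -2) does not reach this height (z outside [4, 13]); Taking the union: the r=8.5 cylinder lies entirely inside the r=12 cylinder at (-2, -1), so the union is just the r=12 cylinder at (-2, -1) — 1 connected region. The outline is a single polygon with 12 vertices. Extrusion per mm of travel: 0.8 × 0.15 / (π × 0.875²) = 0.049890. Accumulating E over each segment gives final E = 3.7184.

G0 X-14.00 Y-1.00 Z3.90
G1 X-12.39 Y-7.00 E0.3099
G1 X-8.00 Y-11.39 E0.6197
G1 X-2.00 Y-13.00 E0.9296
G1 X4.00 Y-11.39 E1.2395
G1 X8.39 Y-7.00 E1.5493
G1 X10.00 Y-1.00 E1.8592
G1 X8.39 Y5.00 E2.1691
G1 X4.00 Y9.39 E2.4789
G1 X-2.00 Y11.00 E2.7888
G1 X-8.00 Y9.39 E3.0987
G1 X-12.39 Y5.00 E3.4085
G1 X-14.00 Y-1.00 E3.7184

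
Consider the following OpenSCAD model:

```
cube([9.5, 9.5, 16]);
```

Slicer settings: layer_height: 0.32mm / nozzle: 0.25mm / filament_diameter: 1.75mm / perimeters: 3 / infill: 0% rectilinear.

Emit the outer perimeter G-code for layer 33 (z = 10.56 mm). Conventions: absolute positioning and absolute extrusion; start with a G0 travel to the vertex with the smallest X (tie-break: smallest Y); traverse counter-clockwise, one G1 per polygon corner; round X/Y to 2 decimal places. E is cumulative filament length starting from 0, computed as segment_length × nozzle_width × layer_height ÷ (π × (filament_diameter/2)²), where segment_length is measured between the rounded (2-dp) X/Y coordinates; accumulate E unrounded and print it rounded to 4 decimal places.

At z = 10.56 mm: the cube is present — its section is the full 9.5×9.5 rectangle. The outline is a single polygon with 4 vertices. Extrusion per mm of travel: 0.25 × 0.32 / (π × 0.875²) = 0.033260. Accumulating E over each segment gives final E = 1.2639.

G0 X0.00 Y0.00 Z10.56
G1 X9.50 Y0.00 E0.3160
G1 X9.50 Y9.50 E0.6319
G1 X0.00 Y9.50 E0.9479
G1 X0.00 Y0.00 E1.2639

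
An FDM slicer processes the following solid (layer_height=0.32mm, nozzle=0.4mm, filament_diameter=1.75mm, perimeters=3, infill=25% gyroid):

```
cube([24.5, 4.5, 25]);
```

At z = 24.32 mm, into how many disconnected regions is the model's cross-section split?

1

At z = 24.32 mm: the cube (footprint 24.5×4.5) is included at this height. The result has 1 disconnected region.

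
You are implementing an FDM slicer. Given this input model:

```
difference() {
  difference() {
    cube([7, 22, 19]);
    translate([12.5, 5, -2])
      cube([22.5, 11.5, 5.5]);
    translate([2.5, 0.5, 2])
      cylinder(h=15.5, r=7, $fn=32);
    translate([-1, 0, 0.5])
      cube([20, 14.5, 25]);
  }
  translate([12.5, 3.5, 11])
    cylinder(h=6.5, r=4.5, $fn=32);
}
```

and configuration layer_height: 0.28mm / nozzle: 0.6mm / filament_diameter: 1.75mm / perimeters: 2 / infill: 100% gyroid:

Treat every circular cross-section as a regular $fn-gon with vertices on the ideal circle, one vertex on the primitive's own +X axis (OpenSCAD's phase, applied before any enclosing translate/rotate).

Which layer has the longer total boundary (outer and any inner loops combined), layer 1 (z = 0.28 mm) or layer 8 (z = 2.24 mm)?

Layer 1 (z = 0.28): the 7×22 cube contributes its full rectangle (perimeter 58.00 mm); the cube at (12.5, 5) is present — its section is the full 22.5×11.5 rectangle (perimeter 68.00 mm); the cylinder at (2.5, 0.5) is absent (z outside [2, 17.5]); the cube at (-1, 0) is absent (z outside [0.5, 25.5]); After the difference (first − rest): starting from the 7×22 cube, the 22.5×11.5 cube at (12.5, 5) misses the remaining region (no effect) — boundary = 58.00 mm; the cylinder at (12.5, 3.5) is absent (z outside [11, 17.5]); Subtracting the remaining from the first: none of the subtracted shapes is present at this height, so that combined region is unchanged — boundary = 58.00 mm. So its perimeter = 58.00 mm. Layer 8 (z = 2.24): the 7×22 cube contributes its full rectangle (perimeter 58.00 mm); the cube at (12.5, 5) (footprint 22.5×11.5) is included at this height (perimeter 68.00 mm); the r=7 cylinder at (2.5, 0.5) contributes a regular 32-gon of circumradius 7 (perimeter = 2·32·7.000·sin(180°/32) = 43.91 mm); the 20×14.5 cube at (-1, 0) contributes its full rectangle (perimeter 69.00 mm); After the difference (first − rest): starting from the 7×22 cube, the 22.5×11.5 cube at (12.5, 5) misses the remaining region (no effect); the r=7 cylinder at (2.5, 0.5) partially overlaps it — only the 49.62 mm² overlap (of its 152.95 mm²) is removed, clipping the outline; the 20×14.5 cube at (-1, 0) partially overlaps it — only the 51.88 mm² overlap (of its 290.00 mm²) is removed, clipping the outline — boundary = 29.00 mm; the cylinder at (12.5, 3.5) does not reach this height (z outside [11, 17.5]); After the difference (first − rest): none of the subtracted shapes is present at this height, so the result so far is unchanged — boundary = 29.00 mm. So its perimeter = 29.00 mm. Layer 1 is larger (58.00 vs 29.00 mm).

layer 1 (z = 0.28 mm)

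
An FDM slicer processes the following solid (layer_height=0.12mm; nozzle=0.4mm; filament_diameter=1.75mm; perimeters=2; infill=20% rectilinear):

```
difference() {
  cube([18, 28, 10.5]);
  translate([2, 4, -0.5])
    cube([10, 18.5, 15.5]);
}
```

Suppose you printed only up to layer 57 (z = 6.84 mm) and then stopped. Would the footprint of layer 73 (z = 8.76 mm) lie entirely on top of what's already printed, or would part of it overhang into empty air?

entirely on top

Compare the two slices. At z = 6.84: the cube (footprint 18×28) is included at this height (area 504.00 mm²); the cube at (2, 4) (footprint 10×18.5) is included at this height (area 185.00 mm²); Subtracting the remaining from the first: starting from the 18×28 cube (504.00 mm²), the 10×18.5 cube at (2, 4) lies wholly inside it (removes its full 185.00 mm² and its 57.00 mm outline becomes a hole wall) — area = 319.00 mm². At z = 8.76: the cube is present — its section is the full 18×28 rectangle (area 504.00 mm²); the cube at (2, 4) (footprint 10×18.5) is included at this height (area 185.00 mm²); Taking the first minus the rest: starting from the 18×28 cube (504.00 mm²), the 10×18.5 cube at (2, 4) lies wholly inside it (removes its full 185.00 mm² and its 57.00 mm outline becomes a hole wall) — area = 319.00 mm². Checking containment: the cross-section at z = 8.76 is a subset of the cross-section at z = 6.84.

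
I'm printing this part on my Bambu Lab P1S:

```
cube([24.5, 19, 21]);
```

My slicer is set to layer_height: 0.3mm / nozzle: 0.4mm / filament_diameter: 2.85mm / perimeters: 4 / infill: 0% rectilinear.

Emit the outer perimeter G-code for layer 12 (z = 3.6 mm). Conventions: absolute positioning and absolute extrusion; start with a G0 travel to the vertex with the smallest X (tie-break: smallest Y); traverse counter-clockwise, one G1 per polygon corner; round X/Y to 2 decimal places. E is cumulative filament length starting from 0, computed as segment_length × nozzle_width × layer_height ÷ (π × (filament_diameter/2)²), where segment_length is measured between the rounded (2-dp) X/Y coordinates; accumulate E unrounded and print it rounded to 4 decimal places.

G0 X0.00 Y0.00 Z3.60
G1 X24.50 Y0.00 E0.4609
G1 X24.50 Y19.00 E0.8183
G1 X0.00 Y19.00 E1.2791
G1 X0.00 Y0.00 E1.6365

At z = 3.6 mm: the 24.5×19 cube contributes its full rectangle. The outline is a single polygon with 4 vertices. Extrusion per mm of travel: 0.4 × 0.3 / (π × 1.425²) = 0.018811. Accumulating E over each segment gives final E = 1.6365.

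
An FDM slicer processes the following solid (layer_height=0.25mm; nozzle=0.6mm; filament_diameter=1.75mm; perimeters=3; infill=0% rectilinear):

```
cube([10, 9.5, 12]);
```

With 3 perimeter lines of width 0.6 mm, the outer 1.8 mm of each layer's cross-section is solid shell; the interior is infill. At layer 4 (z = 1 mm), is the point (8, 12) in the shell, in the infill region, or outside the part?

outside

At z = 1 mm: the cube is present — its section is the full 10×9.5 rectangle. Overall, the cross-section is a single solid region. The nearest boundary edge runs (10.00, 9.50)→(0.00, 9.50); distance from the point to it = 2.50 mm. The point is not inside any of the regions above, so it lies outside the cross-section (2.50 mm from the nearest boundary).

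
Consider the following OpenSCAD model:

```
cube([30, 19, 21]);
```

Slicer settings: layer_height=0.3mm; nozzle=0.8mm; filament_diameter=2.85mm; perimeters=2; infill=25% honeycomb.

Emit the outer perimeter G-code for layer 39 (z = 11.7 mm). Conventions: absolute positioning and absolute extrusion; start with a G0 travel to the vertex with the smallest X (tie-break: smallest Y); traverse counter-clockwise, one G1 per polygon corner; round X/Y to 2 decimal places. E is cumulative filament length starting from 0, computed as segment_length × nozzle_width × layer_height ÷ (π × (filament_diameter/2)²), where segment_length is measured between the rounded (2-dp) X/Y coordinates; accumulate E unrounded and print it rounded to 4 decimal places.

G0 X0.00 Y0.00 Z11.70
G1 X30.00 Y0.00 E1.1286
G1 X30.00 Y19.00 E1.8434
G1 X0.00 Y19.00 E2.9721
G1 X0.00 Y0.00 E3.6869

At z = 11.7 mm: the cube is present — its section is the full 30×19 rectangle. The outline is a single polygon with 4 vertices. Extrusion per mm of travel: 0.8 × 0.3 / (π × 1.425²) = 0.037621. Accumulating E over each segment gives final E = 3.6869.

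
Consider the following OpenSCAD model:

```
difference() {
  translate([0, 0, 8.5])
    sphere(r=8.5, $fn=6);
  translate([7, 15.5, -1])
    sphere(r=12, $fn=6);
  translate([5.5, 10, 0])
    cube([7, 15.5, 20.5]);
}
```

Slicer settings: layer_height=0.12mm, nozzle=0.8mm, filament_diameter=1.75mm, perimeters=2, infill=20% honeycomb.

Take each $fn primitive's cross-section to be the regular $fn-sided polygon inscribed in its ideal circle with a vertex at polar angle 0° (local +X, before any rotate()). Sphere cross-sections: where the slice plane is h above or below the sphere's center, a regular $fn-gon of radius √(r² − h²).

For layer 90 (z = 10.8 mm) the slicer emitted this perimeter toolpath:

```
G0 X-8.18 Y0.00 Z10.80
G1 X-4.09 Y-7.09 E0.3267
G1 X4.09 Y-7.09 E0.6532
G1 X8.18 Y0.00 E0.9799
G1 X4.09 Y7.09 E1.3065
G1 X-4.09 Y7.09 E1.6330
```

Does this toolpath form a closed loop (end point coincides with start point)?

no

Start point (G0): (-8.18, 0.00). End point (last G1): the path does not return to the start — open.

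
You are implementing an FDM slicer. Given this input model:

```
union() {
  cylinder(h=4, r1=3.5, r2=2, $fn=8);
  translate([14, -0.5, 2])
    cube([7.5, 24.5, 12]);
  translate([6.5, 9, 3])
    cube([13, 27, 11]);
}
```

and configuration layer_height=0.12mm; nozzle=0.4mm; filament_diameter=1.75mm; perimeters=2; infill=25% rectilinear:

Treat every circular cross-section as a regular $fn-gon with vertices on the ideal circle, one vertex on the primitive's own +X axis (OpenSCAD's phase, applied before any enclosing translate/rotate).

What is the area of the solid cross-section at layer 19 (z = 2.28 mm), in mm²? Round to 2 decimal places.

203.54 mm²

At z = 2.28 mm: the cone: at t=0.570 of its height the radius interpolates to r₁+(r₂−r₁)t = 2.645, giving a regular 8-gon of that circumradius (area = (8/2)·2.645²·sin(360°/8) = 19.79 mm²); the cube at (14, -0.5) (footprint 7.5×24.5) is included at this height (area 183.75 mm²); the cube at (6.5, 9) is absent (z outside [3, 14]); Combining (union): the 2 present regions are separate (no shared area or edge), so areas and boundary lengths simply add and each stays a separate island — area = 203.54 mm². Overall, the cross-section has 2 separate islands. Net area = 203.54 mm².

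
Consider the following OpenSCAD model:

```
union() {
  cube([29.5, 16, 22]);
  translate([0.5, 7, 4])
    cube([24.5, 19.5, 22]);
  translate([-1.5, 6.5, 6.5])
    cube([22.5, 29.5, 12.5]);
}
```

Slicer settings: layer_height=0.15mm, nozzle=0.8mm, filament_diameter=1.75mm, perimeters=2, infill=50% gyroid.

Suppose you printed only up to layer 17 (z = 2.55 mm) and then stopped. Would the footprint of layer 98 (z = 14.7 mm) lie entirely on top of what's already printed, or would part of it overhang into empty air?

part overhangs

Compare the two slices. At z = 2.55: the 29.5×16 cube contributes its full rectangle (area 472.00 mm²); the cube at (0.5, 7) is not intersected at this z (z outside [4, 26]); the cube at (-1.5, 6.5) does not reach this height (z outside [6.5, 19]); Merging all regions: only the 29.5×16 cube is present, so the union is just that shape — area = 472.00 mm². At z = 14.7: the cube is present — its section is the full 29.5×16 rectangle (area 472.00 mm²); the cube at (0.5, 7) (footprint 24.5×19.5) is included at this height (area 477.75 mm²); the 22.5×29.5 cube at (-1.5, 6.5) contributes its full rectangle (area 663.75 mm²); Combining (union): the regions partially overlap — summed areas 1613.50 mm² minus the doubly-counted overlap 635.25 mm² gives 978.25 mm² — area = 978.25 mm². Checking containment: at z = 14.7 the cross-section extends beyond the z = 2.55 cross-section by about 506.25 mm².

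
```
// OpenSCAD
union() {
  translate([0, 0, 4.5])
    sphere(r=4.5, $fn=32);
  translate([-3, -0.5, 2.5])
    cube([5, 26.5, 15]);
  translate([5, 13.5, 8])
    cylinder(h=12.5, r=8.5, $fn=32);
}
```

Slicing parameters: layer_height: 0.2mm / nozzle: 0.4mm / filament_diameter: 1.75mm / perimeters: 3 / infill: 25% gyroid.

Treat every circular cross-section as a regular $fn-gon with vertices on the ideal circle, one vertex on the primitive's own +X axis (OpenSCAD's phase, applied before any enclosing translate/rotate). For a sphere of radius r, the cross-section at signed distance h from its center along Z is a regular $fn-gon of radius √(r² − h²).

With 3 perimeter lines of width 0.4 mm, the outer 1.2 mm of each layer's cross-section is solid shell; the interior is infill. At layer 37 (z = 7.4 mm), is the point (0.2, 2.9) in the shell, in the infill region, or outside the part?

infill

At z = 7.4 mm: the r=4.5 sphere slices to a regular 32-gon of circumradius 3.441 (√(r²−h²) with h=2.9 from center); the 5×26.5 cube at (-3, -0.5) contributes its full rectangle; the cylinder at (5, 13.5) is absent (z outside [8, 20.5]); Merging all regions: the regions partially overlap (shared area 17.71 mm²), so overlapping operands fuse into one piece — 1 connected region. Overall, the cross-section is a single solid region. The nearest boundary edge runs (2.00, 26.00)→(2.00, 2.79); distance from the point to it = 1.80 mm. The point is inside the cross-section and 1.80 mm from the nearest boundary — more than the 1.2 mm shell width (3 × 0.4), so it's in the infill interior.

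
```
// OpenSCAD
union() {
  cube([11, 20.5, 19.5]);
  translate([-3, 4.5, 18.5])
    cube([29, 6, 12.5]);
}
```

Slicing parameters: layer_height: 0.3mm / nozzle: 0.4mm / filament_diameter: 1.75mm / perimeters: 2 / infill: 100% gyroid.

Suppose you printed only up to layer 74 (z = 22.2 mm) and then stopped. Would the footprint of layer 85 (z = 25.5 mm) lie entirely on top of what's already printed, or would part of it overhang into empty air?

entirely on top

Compare the two slices. At z = 22.2: the cube is not intersected at this z (z outside [0, 19.5]); the cube at (-3, 4.5) (footprint 29×6) is included at this height (area 174.00 mm²); Taking the union: only the 29×6 cube at (-3, 4.5) is present, so the union is just that shape — area = 174.00 mm². At z = 25.5: the cube is absent (z outside [0, 19.5]); the 29×6 cube at (-3, 4.5) contributes its full rectangle (area 174.00 mm²); Taking the union: only the 29×6 cube at (-3, 4.5) is present, so the union is just that shape — area = 174.00 mm². Checking containment: the cross-section at z = 25.5 is a subset of the cross-section at z = 22.2.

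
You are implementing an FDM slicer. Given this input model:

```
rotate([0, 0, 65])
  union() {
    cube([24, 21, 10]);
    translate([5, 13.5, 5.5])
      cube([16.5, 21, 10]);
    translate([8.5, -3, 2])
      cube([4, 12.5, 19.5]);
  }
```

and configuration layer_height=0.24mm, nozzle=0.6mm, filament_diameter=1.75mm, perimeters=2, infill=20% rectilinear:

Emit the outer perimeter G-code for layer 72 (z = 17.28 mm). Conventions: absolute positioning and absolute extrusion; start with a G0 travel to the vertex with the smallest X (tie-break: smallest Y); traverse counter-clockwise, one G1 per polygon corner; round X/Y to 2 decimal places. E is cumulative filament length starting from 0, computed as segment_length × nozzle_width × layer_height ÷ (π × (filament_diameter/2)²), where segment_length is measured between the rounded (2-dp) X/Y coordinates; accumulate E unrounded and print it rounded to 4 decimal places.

At z = 17.28 mm: the cube is absent (z outside [0, 10]); the cube at (5, 13.5) is not intersected at this z (z outside [5.5, 15.5]); the cube at (8.5, -3) is present — its section is the full 4×12.5 rectangle; Combining (union): only the 4×12.5 cube at (8.5, -3) is present, so the union is just that shape — 1 connected region; (rotated 65° about Z; rotation is an isometry so areas/perimeters/island counts are preserved). The outline is a single polygon with 4 vertices. Extrusion per mm of travel: 0.6 × 0.24 / (π × 0.875²) = 0.059868. Accumulating E over each segment gives final E = 1.9750.

G0 X-5.02 Y11.72 Z17.28
G1 X6.31 Y6.44 E0.7483
G1 X8.00 Y10.06 E0.9875
G1 X-3.33 Y15.34 E1.7359
G1 X-5.02 Y11.72 E1.9750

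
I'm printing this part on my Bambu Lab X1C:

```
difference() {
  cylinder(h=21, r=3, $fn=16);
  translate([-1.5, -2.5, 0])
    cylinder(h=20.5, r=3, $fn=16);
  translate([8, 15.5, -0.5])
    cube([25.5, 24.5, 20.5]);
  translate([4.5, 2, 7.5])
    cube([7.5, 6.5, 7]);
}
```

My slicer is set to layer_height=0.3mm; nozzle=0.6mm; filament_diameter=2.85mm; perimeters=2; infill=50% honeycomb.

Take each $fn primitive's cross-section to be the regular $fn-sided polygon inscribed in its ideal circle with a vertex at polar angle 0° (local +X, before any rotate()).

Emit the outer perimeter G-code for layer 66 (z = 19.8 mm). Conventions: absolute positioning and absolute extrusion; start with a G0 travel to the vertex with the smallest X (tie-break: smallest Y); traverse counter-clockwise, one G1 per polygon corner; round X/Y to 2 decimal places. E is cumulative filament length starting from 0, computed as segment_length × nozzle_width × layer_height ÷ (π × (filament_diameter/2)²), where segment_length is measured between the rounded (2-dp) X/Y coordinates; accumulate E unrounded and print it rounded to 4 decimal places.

At z = 19.8 mm: the cylinder: section is a regular 16-gon, circumradius r=3; the r=3 cylinder at (-1.5, -2.5) gives a regular 16-gon of circumradius 3 (constant along its height); the cube at (8, 15.5) (footprint 25.5×24.5) is included at this height; the cube at (4.5, 2) does not reach this height (z outside [7.5, 14.5]); After the difference (first − rest): starting from the r=3 cylinder, the r=3 cylinder at (-1.5, -2.5) partially overlaps it — only the 11.02 mm² overlap (of its 27.55 mm²) is removed, clipping the outline; the 25.5×24.5 cube at (8, 15.5) misses the remaining region (no effect) — 1 connected region. The outline is a single polygon with 18 vertices. Extrusion per mm of travel: 0.6 × 0.3 / (π × 1.425²) = 0.028216. Accumulating E over each segment gives final E = 0.5283.

G0 X-2.99 Y0.04 Z19.80
G1 X-2.65 Y0.27 E0.0116
G1 X-1.50 Y0.50 E0.0447
G1 X-0.35 Y0.27 E0.0778
G1 X0.62 Y-0.38 E0.1107
G1 X1.27 Y-1.35 E0.1437
G1 X1.50 Y-2.50 E0.1767
G1 X1.49 Y-2.54 E0.1779
G1 X2.12 Y-2.12 E0.1993
G1 X2.77 Y-1.15 E0.2322
G1 X3.00 Y0.00 E0.2653
G1 X2.77 Y1.15 E0.2984
G1 X2.12 Y2.12 E0.3313
G1 X1.15 Y2.77 E0.3643
G1 X0.00 Y3.00 E0.3974
G1 X-1.15 Y2.77 E0.4305
G1 X-2.12 Y2.12 E0.4634
G1 X-2.77 Y1.15 E0.4964
G1 X-2.99 Y0.04 E0.5283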